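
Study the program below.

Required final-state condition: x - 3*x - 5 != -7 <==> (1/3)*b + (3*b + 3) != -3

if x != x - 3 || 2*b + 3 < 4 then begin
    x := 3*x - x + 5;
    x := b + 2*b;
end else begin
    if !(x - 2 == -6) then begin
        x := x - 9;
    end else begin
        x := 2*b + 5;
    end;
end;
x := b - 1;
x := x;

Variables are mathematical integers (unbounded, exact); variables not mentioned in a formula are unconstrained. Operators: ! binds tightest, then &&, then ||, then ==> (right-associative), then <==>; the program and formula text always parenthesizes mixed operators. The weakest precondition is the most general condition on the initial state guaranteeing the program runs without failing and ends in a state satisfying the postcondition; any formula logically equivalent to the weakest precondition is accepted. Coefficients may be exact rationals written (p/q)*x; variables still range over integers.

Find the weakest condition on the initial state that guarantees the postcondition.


Working backward. After the program, the postcondition x - 3*x - 5 != -7 <==> (1/3)*b + (3*b + 3) != -3 must hold; in canonical form it is 2*x != 2 <==> (10/3)*b != -6.
Before x := x: 2*x != 2 <==> (10/3)*b != -6
Before x := b - 1: 2*b != 4 <==> (10/3)*b != -6
Then branch requires 2*b != 4 <==> (10/3)*b != -6; else branch requires ((!(x == -4)) ==> (2*b != 4 <==> (10/3)*b != -6)) && (x == -4 ==> (2*b != 4 <==> (10/3)*b != -6)).
Before the if: 2*b != 4 <==> (10/3)*b != -6
Answer: WP = 2*b != 4 <==> (10/3)*b != -6


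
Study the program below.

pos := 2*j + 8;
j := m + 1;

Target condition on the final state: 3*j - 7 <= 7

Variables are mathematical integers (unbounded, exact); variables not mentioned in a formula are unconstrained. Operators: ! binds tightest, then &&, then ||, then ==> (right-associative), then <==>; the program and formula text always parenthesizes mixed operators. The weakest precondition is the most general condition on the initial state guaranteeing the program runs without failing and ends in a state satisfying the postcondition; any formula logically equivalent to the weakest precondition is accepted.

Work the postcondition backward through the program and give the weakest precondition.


Working backward. After the program, the postcondition 3*j - 7 <= 7 must hold; in canonical form it is 3*j <= 14.
Before j := m + 1: 3*m <= 11
Before pos := 2*j + 8: 3*m <= 11
Answer: WP = 3*m <= 11


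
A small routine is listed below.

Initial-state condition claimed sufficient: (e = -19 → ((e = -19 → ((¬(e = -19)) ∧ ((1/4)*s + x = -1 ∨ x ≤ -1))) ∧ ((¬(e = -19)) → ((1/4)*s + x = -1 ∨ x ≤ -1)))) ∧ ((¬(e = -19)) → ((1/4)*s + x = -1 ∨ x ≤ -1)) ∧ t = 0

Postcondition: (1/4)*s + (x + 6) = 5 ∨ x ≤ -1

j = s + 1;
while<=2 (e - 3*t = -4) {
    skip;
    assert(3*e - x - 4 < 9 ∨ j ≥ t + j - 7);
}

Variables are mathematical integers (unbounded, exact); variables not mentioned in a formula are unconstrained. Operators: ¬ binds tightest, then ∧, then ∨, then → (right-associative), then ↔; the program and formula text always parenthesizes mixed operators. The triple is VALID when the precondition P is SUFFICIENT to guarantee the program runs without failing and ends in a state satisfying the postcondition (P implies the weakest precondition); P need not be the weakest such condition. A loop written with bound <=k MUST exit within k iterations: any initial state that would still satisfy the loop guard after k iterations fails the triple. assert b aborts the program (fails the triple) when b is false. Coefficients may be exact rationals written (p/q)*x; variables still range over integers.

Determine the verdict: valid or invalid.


Working backward. After the program, the postcondition (1/4)*s + (x + 6) = 5 ∨ x ≤ -1 must hold; in canonical form it is (1/4)*s + x = -1 ∨ x ≤ -1.
Before the loop (bound <=2), unroll the exhaustion recursion (WP_0 = exit-now case; WP_j = one more guarded iteration, up to j = 2):
  WP_0: (¬(e = 3*t - 4)) ∧ ((1/4)*s + x = -1 ∨ x ≤ -1)
  WP_1: (e = 3*t - 4 → ((3*e < x + 13 ∨ t ≤ 7) ∧ (¬(e = 3*t - 4)) ∧ ((1/4)*s + x = -1 ∨ x ≤ -1))) ∧ ((¬(e = 3*t - 4)) → ((1/4)*s + x = -1 ∨ x ≤ -1))
  WP_2: (e = 3*t - 4 → ((3*e < x + 13 ∨ t ≤ 7) ∧ (e = 3*t - 4 → ((3*e < x + 13 ∨ t ≤ 7) ∧ (¬(e = 3*t - 4)) ∧ ((1/4)*s + x = -1 ∨ x ≤ -1))) ∧ ((¬(e = 3*t - 4)) → ((1/4)*s + x = -1 ∨ x ≤ -1)))) ∧ ((¬(e = 3*t - 4)) → ((1/4)*s + x = -1 ∨ x ≤ -1))
So before the loop: (e = 3*t - 4 → ((3*e < x + 13 ∨ t ≤ 7) ∧ (e = 3*t - 4 → ((3*e < x + 13 ∨ t ≤ 7) ∧ (¬(e = 3*t - 4)) ∧ ((1/4)*s + x = -1 ∨ x ≤ -1))) ∧ ((¬(e = 3*t - 4)) → ((1/4)*s + x = -1 ∨ x ≤ -1)))) ∧ ((¬(e = 3*t - 4)) → ((1/4)*s + x = -1 ∨ x ≤ -1))
Before j := s + 1: (e = 3*t - 4 → ((3*e < x + 13 ∨ t ≤ 7) ∧ (e = 3*t - 4 → ((3*e < x + 13 ∨ t ≤ 7) ∧ (¬(e = 3*t - 4)) ∧ ((1/4)*s + x = -1 ∨ x ≤ -1))) ∧ ((¬(e = 3*t - 4)) → ((1/4)*s + x = -1 ∨ x ≤ -1)))) ∧ ((¬(e = 3*t - 4)) → ((1/4)*s + x = -1 ∨ x ≤ -1))
The weakest precondition is (e = 3*t - 4 → ((3*e < x + 13 ∨ t ≤ 7) ∧ (e = 3*t - 4 → ((3*e < x + 13 ∨ t ≤ 7) ∧ (¬(e = 3*t - 4)) ∧ ((1/4)*s + x = -1 ∨ x ≤ -1))) ∧ ((¬(e = 3*t - 4)) → ((1/4)*s + x = -1 ∨ x ≤ -1)))) ∧ ((¬(e = 3*t - 4)) → ((1/4)*s + x = -1 ∨ x ≤ -1)).
Check whether (e = -19 → ((e = -19 → ((¬(e = -19)) ∧ ((1/4)*s + x = -1 ∨ x ≤ -1))) ∧ ((¬(e = -19)) → ((1/4)*s + x = -1 ∨ x ≤ -1)))) ∧ ((¬(e = -19)) → ((1/4)*s + x = -1 ∨ x ≤ -1)) ∧ t = 0 implies it.
Countermodel: at the initial state e = -4, s = -4, t = 0, x = 0, the precondition holds but the weakest precondition fails.
Answer: invalid


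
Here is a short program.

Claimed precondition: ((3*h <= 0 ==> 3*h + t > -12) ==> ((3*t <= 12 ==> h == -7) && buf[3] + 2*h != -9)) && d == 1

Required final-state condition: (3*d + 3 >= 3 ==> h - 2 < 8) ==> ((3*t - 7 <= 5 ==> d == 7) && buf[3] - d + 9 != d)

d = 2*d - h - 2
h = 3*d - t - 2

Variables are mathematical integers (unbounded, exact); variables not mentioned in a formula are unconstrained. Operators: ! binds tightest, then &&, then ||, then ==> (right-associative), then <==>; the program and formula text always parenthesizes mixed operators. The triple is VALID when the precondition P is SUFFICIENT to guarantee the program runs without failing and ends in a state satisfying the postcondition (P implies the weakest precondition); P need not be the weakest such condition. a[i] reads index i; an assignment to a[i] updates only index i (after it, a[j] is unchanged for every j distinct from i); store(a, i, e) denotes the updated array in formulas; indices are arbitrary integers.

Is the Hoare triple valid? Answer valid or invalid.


Working backward. After the program, the postcondition (3*d + 3 >= 3 ==> h - 2 < 8) ==> ((3*t - 7 <= 5 ==> d == 7) && buf[3] - d + 9 != d) must hold; in canonical form it is (3*d >= 0 ==> h < 10) ==> ((3*t <= 12 ==> d == 7) && buf[3] != 2*d - 9).
Before h := 3*d - t - 2: (3*d >= 0 ==> 3*d < t + 12) ==> ((3*t <= 12 ==> d == 7) && buf[3] != 2*d - 9)
Before d := 2*d - h - 2: (6*d >= 3*h + 6 ==> 6*d < 3*h + t + 18) ==> ((3*t <= 12 ==> 2*d == h + 9) && buf[3] + 2*h != 4*d - 13)
The weakest precondition is (6*d >= 3*h + 6 ==> 6*d < 3*h + t + 18) ==> ((3*t <= 12 ==> 2*d == h + 9) && buf[3] + 2*h != 4*d - 13).
Check whether ((3*h <= 0 ==> 3*h + t > -12) ==> ((3*t <= 12 ==> h == -7) && buf[3] + 2*h != -9)) && d == 1 implies it.
Every state satisfying the precondition satisfies the weakest precondition: the implication holds.
Answer: valid


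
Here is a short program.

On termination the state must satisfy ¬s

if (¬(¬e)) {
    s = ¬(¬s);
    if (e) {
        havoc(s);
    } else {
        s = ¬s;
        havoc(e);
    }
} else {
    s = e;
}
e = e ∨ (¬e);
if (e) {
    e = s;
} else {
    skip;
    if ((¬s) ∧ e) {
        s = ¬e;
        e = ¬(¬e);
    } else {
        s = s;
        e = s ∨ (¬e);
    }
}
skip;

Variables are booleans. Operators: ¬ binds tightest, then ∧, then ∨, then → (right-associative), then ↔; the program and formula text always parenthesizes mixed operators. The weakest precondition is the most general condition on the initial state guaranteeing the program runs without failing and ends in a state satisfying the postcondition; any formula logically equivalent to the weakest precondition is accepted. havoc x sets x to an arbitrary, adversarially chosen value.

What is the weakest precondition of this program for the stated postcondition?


Working backward. After the program, ¬s must hold.
Before skip: ¬s
Then branch requires ¬s; else branch requires (((¬s) ∧ e) → e) ∧ ((¬((¬s) ∧ e)) → (¬s)).
Before the if: (e → (¬s)) ∧ ((¬e) → ((((¬s) ∧ e) → e) ∧ ((¬((¬s) ∧ e)) → (¬s))))
Before e := e ∨ (¬e): ¬s
Then branch requires (¬e) ∧ ((¬e) → s); else branch requires ¬e.
Before the if: e → ((¬e) ∧ ((¬e) → s))
Answer: WP = e → ((¬e) ∧ ((¬e) → s))


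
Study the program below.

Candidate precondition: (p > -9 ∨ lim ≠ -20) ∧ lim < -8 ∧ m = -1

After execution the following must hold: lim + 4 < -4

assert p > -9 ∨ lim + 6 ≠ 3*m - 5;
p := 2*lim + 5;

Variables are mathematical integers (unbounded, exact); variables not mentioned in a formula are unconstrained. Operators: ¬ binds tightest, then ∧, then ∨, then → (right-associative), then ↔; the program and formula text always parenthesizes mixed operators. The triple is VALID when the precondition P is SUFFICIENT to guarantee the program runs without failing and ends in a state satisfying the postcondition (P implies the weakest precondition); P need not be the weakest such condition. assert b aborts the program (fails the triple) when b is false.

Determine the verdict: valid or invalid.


Working backward. After the program, the postcondition lim + 4 < -4 must hold; in canonical form it is lim < -8.
Before p := 2*lim + 5: lim < -8
Before assert p > -9 ∨ lim + 6 ≠ 3*m - 5: (p > -9 ∨ lim ≠ 3*m - 11) ∧ lim < -8
The weakest precondition is (p > -9 ∨ lim ≠ 3*m - 11) ∧ lim < -8.
Check whether (p > -9 ∨ lim ≠ -20) ∧ lim < -8 ∧ m = -1 implies it.
Countermodel: at the initial state lim = -14, m = -1, p = -9, the precondition holds but the weakest precondition fails.
Answer: invalid


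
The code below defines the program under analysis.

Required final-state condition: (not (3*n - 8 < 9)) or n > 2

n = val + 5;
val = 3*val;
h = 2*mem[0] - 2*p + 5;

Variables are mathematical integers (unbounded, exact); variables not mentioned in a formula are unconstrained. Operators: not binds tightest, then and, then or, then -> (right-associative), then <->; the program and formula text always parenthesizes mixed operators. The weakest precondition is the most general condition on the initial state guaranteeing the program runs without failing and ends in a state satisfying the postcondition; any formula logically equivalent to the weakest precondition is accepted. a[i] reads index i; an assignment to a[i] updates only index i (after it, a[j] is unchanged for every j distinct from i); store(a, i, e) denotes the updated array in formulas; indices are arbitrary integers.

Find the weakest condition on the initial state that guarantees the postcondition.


Working backward. After the program, the postcondition (not (3*n - 8 < 9)) or n > 2 must hold; in canonical form it is (not (3*n < 17)) or n > 2.
Before h := 2*mem[0] - 2*p + 5: (not (3*n < 17)) or n > 2
Before val := 3*val: (not (3*n < 17)) or n > 2
Before n := val + 5: (not (3*val < 2)) or val > -3
Answer: WP = (not (3*val < 2)) or val > -3


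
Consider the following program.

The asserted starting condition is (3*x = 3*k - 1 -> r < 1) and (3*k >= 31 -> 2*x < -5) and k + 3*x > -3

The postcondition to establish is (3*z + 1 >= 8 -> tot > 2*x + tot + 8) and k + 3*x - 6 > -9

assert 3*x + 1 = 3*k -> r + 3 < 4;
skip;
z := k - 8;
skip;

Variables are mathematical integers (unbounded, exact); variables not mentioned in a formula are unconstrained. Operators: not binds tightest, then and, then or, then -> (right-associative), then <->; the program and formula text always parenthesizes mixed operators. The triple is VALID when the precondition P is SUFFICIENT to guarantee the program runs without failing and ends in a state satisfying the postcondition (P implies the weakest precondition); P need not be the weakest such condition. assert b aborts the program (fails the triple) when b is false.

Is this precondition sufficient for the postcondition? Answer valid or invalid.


Working backward. After the program, the postcondition (3*z + 1 >= 8 -> tot > 2*x + tot + 8) and k + 3*x - 6 > -9 must hold; in canonical form it is (3*z >= 7 -> 2*x < -8) and k + 3*x > -3.
Before skip: (3*z >= 7 -> 2*x < -8) and k + 3*x > -3
Before z := k - 8: (3*k >= 31 -> 2*x < -8) and k + 3*x > -3
Before skip: (3*k >= 31 -> 2*x < -8) and k + 3*x > -3
Before assert 3*x + 1 = 3*k -> r + 3 < 4: (3*x = 3*k - 1 -> r < 1) and (3*k >= 31 -> 2*x < -8) and k + 3*x > -3
The weakest precondition is (3*x = 3*k - 1 -> r < 1) and (3*k >= 31 -> 2*x < -8) and k + 3*x > -3.
Check whether (3*x = 3*k - 1 -> r < 1) and (3*k >= 31 -> 2*x < -5) and k + 3*x > -3 implies it.
Countermodel: at the initial state k = 11, r = 1, x = -3, the precondition holds but the weakest precondition fails.
Answer: invalid


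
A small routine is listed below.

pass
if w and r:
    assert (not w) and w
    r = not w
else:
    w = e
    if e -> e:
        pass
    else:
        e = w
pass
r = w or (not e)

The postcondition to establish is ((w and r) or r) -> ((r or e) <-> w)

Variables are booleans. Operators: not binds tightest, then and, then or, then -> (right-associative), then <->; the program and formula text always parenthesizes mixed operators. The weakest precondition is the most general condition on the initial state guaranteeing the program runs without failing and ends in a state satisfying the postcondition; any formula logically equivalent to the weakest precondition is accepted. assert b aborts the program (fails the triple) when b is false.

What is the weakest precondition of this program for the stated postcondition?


Working backward. After the program, ((w and r) or r) -> ((r or e) <-> w) must hold.
Before r := w or (not e): ((w and (w or (not e))) or w or (not e)) -> w
Before skip: ((w and (w or (not e))) or w or (not e)) -> w
Then branch requires false; else branch requires e.
Before the if: (not (w and r)) and ((not (w and r)) -> e)
Before skip: (not (w and r)) and ((not (w and r)) -> e)
Answer: WP = (not (w and r)) and ((not (w and r)) -> e)


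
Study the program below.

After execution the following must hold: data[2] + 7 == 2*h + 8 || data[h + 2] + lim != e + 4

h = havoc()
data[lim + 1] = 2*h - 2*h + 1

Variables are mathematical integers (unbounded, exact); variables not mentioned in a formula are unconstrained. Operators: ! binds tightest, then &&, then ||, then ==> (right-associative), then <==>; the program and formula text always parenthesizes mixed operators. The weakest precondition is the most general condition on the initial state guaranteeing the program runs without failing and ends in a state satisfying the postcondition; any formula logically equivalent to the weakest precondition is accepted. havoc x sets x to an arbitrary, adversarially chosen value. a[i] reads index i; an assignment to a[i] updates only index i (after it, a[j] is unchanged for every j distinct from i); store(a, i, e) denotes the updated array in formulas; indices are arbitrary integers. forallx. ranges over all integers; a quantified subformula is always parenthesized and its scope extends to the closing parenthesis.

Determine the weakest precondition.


Working backward. After the program, the postcondition data[2] + 7 == 2*h + 8 || data[h + 2] + lim != e + 4 must hold; in canonical form it is data[2] == 2*h + 1 || data[h + 2] + lim != e + 4.
Before data[lim + 1] := 2*h - 2*h + 1: store(data, lim + 1, 1)[2] == 2*h + 1 || store(data, lim + 1, 1)[h + 2] + lim != e + 4
Before havoc h: forall h_1. (store(data, lim + 1, 1)[2] == 2*h_1 + 1 || store(data, lim + 1, 1)[h_1 + 2] + lim != e + 4)
Answer: WP = forall h_1. (store(data, lim + 1, 1)[2] == 2*h_1 + 1 || store(data, lim + 1, 1)[h_1 + 2] + lim != e + 4)


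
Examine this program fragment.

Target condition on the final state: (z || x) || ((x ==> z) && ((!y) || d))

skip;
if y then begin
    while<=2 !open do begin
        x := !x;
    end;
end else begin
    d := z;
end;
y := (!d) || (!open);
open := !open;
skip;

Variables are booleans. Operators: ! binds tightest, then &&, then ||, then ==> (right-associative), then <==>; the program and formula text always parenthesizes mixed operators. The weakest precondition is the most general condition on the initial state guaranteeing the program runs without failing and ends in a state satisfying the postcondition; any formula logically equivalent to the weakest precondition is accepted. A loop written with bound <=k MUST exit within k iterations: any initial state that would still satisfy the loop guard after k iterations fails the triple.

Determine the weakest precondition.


Working backward. After the program, the postcondition (z || x) || ((x ==> z) && ((!y) || d)) must hold; in canonical form it is z || x || ((x ==> z) && ((!y) || d)).
Before skip: z || x || ((x ==> z) && ((!y) || d))
Before open := !open: z || x || ((x ==> z) && ((!y) || d))
Before y := (!d) || (!open): z || x || ((x ==> z) && ((!((!d) || (!open))) || d))
Then branch requires ((!open) ==> (((!open) ==> (open && (z || x || ((x ==> z) && ((!((!d) || (!open))) || d))))) && (open ==> (z || (!x) || (((!x) ==> z) && ((!((!d) || (!open))) || d)))))) && (open ==> (z || x || ((x ==> z) && ((!((!d) || (!open))) || d)))); else branch requires z || x || ((x ==> z) && ((!((!z) || (!open))) || z)).
Before the if: (y ==> (((!open) ==> (((!open) ==> (open && (z || x || ((x ==> z) && ((!((!d) || (!open))) || d))))) && (open ==> (z || (!x) || (((!x) ==> z) && ((!((!d) || (!open))) || d)))))) && (open ==> (z || x || ((x ==> z) && ((!((!d) || (!open))) || d)))))) && ((!y) ==> (z || x || ((x ==> z) && ((!((!z) || (!open))) || z))))
Before skip: (y ==> (((!open) ==> (((!open) ==> (open && (z || x || ((x ==> z) && ((!((!d) || (!open))) || d))))) && (open ==> (z || (!x) || (((!x) ==> z) && ((!((!d) || (!open))) || d)))))) && (open ==> (z || x || ((x ==> z) && ((!((!d) || (!open))) || d)))))) && ((!y) ==> (z || x || ((x ==> z) && ((!((!z) || (!open))) || z))))
Answer: WP = (y ==> (((!open) ==> (((!open) ==> (open && (z || x || ((x ==> z) && ((!((!d) || (!open))) || d))))) && (open ==> (z || (!x) || (((!x) ==> z) && ((!((!d) || (!open))) || d)))))) && (open ==> (z || x || ((x ==> z) && ((!((!d) || (!open))) || d)))))) && ((!y) ==> (z || x || ((x ==> z) && ((!((!z) || (!open))) || z))))


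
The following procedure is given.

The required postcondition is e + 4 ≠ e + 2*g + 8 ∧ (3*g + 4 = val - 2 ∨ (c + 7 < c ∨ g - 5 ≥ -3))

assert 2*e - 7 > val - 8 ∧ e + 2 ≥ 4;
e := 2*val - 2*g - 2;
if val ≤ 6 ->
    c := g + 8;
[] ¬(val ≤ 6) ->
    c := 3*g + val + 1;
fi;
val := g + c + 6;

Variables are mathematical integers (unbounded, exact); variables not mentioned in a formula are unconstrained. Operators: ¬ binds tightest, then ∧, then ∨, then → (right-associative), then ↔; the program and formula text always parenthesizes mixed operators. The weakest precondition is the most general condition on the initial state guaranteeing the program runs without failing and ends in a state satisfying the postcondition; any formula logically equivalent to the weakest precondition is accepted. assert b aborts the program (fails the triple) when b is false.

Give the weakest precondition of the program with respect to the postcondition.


Working backward. After the program, the postcondition e + 4 ≠ e + 2*g + 8 ∧ (3*g + 4 = val - 2 ∨ (c + 7 < c ∨ g - 5 ≥ -3)) must hold; in canonical form it is 2*g ≠ -4 ∧ (3*g = val - 6 ∨ g ≥ 2).
Before val := g + c + 6: 2*g ≠ -4 ∧ (2*g = c ∨ g ≥ 2)
Then branch requires 2*g ≠ -4 ∧ (g = 8 ∨ g ≥ 2); else branch requires 2*g ≠ -4 ∧ (g + val = -1 ∨ g ≥ 2).
Before the if: (val ≤ 6 → (2*g ≠ -4 ∧ (g = 8 ∨ g ≥ 2))) ∧ ((¬(val ≤ 6)) → (2*g ≠ -4 ∧ (g + val = -1 ∨ g ≥ 2)))
Before e := 2*val - 2*g - 2: (val ≤ 6 → (2*g ≠ -4 ∧ (g = 8 ∨ g ≥ 2))) ∧ ((¬(val ≤ 6)) → (2*g ≠ -4 ∧ (g + val = -1 ∨ g ≥ 2)))
Before assert 2*e - 7 > val - 8 ∧ e + 2 ≥ 4: 2*e > val - 1 ∧ e ≥ 2 ∧ (val ≤ 6 → (2*g ≠ -4 ∧ (g = 8 ∨ g ≥ 2))) ∧ ((¬(val ≤ 6)) → (2*g ≠ -4 ∧ (g + val = -1 ∨ g ≥ 2)))
Answer: WP = 2*e > val - 1 ∧ e ≥ 2 ∧ (val ≤ 6 → (2*g ≠ -4 ∧ (g = 8 ∨ g ≥ 2))) ∧ ((¬(val ≤ 6)) → (2*g ≠ -4 ∧ (g + val = -1 ∨ g ≥ 2)))


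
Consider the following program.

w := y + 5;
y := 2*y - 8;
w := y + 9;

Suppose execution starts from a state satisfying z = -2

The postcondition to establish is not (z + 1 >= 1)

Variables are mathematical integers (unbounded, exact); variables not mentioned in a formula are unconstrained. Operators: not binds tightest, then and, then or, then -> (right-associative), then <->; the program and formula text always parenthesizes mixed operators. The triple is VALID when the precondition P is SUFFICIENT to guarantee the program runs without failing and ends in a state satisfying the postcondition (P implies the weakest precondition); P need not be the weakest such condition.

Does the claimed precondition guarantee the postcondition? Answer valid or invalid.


Working backward. After the program, the postcondition not (z + 1 >= 1) must hold; in canonical form it is not (z >= 0).
Before w := y + 9: not (z >= 0)
Before y := 2*y - 8: not (z >= 0)
Before w := y + 5: not (z >= 0)
The weakest precondition is not (z >= 0).
Check whether z = -2 implies it.
Every state satisfying the precondition satisfies the weakest precondition: the implication holds.
Answer: valid


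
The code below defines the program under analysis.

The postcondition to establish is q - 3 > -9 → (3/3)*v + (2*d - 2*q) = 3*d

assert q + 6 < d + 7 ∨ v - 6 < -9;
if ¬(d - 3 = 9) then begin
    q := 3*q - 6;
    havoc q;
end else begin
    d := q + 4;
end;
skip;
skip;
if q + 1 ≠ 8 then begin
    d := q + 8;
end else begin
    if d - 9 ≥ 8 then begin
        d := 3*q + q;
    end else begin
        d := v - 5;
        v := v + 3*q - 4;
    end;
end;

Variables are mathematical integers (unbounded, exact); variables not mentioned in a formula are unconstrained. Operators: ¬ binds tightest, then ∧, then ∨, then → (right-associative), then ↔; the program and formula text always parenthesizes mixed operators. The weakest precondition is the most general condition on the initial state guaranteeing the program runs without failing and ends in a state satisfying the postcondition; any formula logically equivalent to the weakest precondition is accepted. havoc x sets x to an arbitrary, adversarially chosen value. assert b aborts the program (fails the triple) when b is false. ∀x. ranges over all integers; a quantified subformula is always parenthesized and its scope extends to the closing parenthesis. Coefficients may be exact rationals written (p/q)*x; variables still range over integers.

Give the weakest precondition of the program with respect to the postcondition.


Working backward. After the program, the postcondition q - 3 > -9 → (3/3)*v + (2*d - 2*q) = 3*d must hold; in canonical form it is q > -6 → v = d + 2*q.
Then branch requires q > -6 → v = 3*q + 8; else branch requires (d ≥ 17 → (q > -6 → v = 6*q)) ∧ ((¬(d ≥ 17)) → (q > -6 → q = -1)).
Before the if: (q ≠ 7 → (q > -6 → v = 3*q + 8)) ∧ ((¬(q ≠ 7)) → ((d ≥ 17 → (q > -6 → v = 6*q)) ∧ ((¬(d ≥ 17)) → (q > -6 → q = -1))))
Before skip: (q ≠ 7 → (q > -6 → v = 3*q + 8)) ∧ ((¬(q ≠ 7)) → ((d ≥ 17 → (q > -6 → v = 6*q)) ∧ ((¬(d ≥ 17)) → (q > -6 → q = -1))))
Before skip: (q ≠ 7 → (q > -6 → v = 3*q + 8)) ∧ ((¬(q ≠ 7)) → ((d ≥ 17 → (q > -6 → v = 6*q)) ∧ ((¬(d ≥ 17)) → (q > -6 → q = -1))))
Then branch requires ∀q_1. ((q_1 ≠ 7 → (q_1 > -6 → v = 3*q_1 + 8)) ∧ ((¬(q_1 ≠ 7)) → ((d ≥ 17 → (q_1 > -6 → v = 6*q_1)) ∧ ((¬(d ≥ 17)) → (q_1 > -6 → q_1 = -1))))); else branch requires (q ≠ 7 → (q > -6 → v = 3*q + 8)) ∧ ((¬(q ≠ 7)) → ((q ≥ 13 → (q > -6 → v = 6*q)) ∧ ((¬(q ≥ 13)) → (q > -6 → q = -1)))).
Before the if: ((¬(d = 12)) → (∀q_1. ((q_1 ≠ 7 → (q_1 > -6 → v = 3*q_1 + 8)) ∧ ((¬(q_1 ≠ 7)) → ((d ≥ 17 → (q_1 > -6 → v = 6*q_1)) ∧ ((¬(d ≥ 17)) → (q_1 > -6 → q_1 = -1))))))) ∧ (d = 12 → ((q ≠ 7 → (q > -6 → v = 3*q + 8)) ∧ ((¬(q ≠ 7)) → ((q ≥ 13 → (q > -6 → v = 6*q)) ∧ ((¬(q ≥ 13)) → (q > -6 → q = -1))))))
Before assert q + 6 < d + 7 ∨ v - 6 < -9: (q < d + 1 ∨ v < -3) ∧ ((¬(d = 12)) → (∀q_1. ((q_1 ≠ 7 → (q_1 > -6 → v = 3*q_1 + 8)) ∧ ((¬(q_1 ≠ 7)) → ((d ≥ 17 → (q_1 > -6 → v = 6*q_1)) ∧ ((¬(d ≥ 17)) → (q_1 > -6 → q_1 = -1))))))) ∧ (d = 12 → ((q ≠ 7 → (q > -6 → v = 3*q + 8)) ∧ ((¬(q ≠ 7)) → ((q ≥ 13 → (q > -6 → v = 6*q)) ∧ ((¬(q ≥ 13)) → (q > -6 → q = -1))))))
Answer: WP = (q < d + 1 ∨ v < -3) ∧ ((¬(d = 12)) → (∀q_1. ((q_1 ≠ 7 → (q_1 > -6 → v = 3*q_1 + 8)) ∧ ((¬(q_1 ≠ 7)) → ((d ≥ 17 → (q_1 > -6 → v = 6*q_1)) ∧ ((¬(d ≥ 17)) → (q_1 > -6 → q_1 = -1))))))) ∧ (d = 12 → ((q ≠ 7 → (q > -6 → v = 3*q + 8)) ∧ ((¬(q ≠ 7)) → ((q ≥ 13 → (q > -6 → v = 6*q)) ∧ ((¬(q ≥ 13)) → (q > -6 → q = -1))))))


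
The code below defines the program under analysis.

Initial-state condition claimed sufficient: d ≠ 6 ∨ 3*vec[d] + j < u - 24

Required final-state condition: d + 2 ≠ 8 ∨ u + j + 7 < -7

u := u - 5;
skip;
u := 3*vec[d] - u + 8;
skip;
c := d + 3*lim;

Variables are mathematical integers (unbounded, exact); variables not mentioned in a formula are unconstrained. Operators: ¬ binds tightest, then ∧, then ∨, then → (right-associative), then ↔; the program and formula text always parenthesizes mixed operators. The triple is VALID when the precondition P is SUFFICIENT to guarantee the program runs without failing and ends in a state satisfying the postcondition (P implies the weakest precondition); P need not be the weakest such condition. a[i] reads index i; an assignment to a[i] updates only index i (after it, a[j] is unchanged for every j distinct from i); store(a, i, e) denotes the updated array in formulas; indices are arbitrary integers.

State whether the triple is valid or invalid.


Working backward. After the program, the postcondition d + 2 ≠ 8 ∨ u + j + 7 < -7 must hold; in canonical form it is d ≠ 6 ∨ j + u < -14.
Before c := d + 3*lim: d ≠ 6 ∨ j + u < -14
Before skip: d ≠ 6 ∨ j + u < -14
Before u := 3*vec[d] - u + 8: d ≠ 6 ∨ 3*vec[d] + j < u - 22
Before skip: d ≠ 6 ∨ 3*vec[d] + j < u - 22
Before u := u - 5: d ≠ 6 ∨ 3*vec[d] + j < u - 27
The weakest precondition is d ≠ 6 ∨ 3*vec[d] + j < u - 27.
Check whether d ≠ 6 ∨ 3*vec[d] + j < u - 24 implies it.
Countermodel: at the initial state d = 6, j = 0, u = -2, vec = {[6] = -9, elsewhere -9}, the precondition holds but the weakest precondition fails.
Answer: invalid


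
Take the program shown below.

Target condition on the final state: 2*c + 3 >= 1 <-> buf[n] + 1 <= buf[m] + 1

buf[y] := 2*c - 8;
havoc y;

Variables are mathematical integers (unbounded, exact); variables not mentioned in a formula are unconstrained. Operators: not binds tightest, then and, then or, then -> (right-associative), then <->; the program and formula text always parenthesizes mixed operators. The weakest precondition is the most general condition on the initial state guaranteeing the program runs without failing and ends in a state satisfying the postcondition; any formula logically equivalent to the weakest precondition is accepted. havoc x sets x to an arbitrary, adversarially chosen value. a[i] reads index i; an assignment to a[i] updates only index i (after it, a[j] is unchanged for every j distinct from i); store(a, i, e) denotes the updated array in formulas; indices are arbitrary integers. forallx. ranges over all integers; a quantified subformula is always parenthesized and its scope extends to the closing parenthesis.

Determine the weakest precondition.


Working backward. After the program, the postcondition 2*c + 3 >= 1 <-> buf[n] + 1 <= buf[m] + 1 must hold; in canonical form it is 2*c >= -2 <-> buf[n] <= buf[m].
Before havoc y: 2*c >= -2 <-> buf[n] <= buf[m]
Before buf[y] := 2*c - 8: 2*c >= -2 <-> store(buf, y, 2*c - 8)[n] <= store(buf, y, 2*c - 8)[m]
Answer: WP = 2*c >= -2 <-> store(buf, y, 2*c - 8)[n] <= store(buf, y, 2*c - 8)[m]


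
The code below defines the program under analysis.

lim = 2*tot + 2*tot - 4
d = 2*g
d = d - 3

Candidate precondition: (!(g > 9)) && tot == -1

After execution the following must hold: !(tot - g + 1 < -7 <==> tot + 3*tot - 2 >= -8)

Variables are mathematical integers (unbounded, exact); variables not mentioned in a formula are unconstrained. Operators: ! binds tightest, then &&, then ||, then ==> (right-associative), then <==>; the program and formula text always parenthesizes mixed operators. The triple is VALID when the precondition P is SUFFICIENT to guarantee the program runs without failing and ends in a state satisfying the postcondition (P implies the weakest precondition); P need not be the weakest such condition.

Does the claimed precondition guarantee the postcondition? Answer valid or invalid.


Working backward. After the program, the postcondition !(tot - g + 1 < -7 <==> tot + 3*tot - 2 >= -8) must hold; in canonical form it is !(tot < g - 8 <==> 4*tot >= -6).
Before d := d - 3: !(tot < g - 8 <==> 4*tot >= -6)
Before d := 2*g: !(tot < g - 8 <==> 4*tot >= -6)
Before lim := 2*tot + 2*tot - 4: !(tot < g - 8 <==> 4*tot >= -6)
The weakest precondition is !(tot < g - 8 <==> 4*tot >= -6).
Check whether (!(g > 9)) && tot == -1 implies it.
Countermodel: at the initial state g = 8, tot = -1, the precondition holds but the weakest precondition fails.
Answer: invalid


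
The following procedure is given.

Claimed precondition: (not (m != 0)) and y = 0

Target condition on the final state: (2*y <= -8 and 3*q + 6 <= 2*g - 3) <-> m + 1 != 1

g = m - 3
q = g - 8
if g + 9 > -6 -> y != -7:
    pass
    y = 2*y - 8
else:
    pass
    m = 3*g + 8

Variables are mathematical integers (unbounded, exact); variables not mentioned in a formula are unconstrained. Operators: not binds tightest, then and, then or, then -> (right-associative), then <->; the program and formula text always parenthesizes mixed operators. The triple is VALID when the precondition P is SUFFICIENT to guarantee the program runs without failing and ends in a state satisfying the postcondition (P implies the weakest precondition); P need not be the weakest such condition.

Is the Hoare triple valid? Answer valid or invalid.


Working backward. After the program, the postcondition (2*y <= -8 and 3*q + 6 <= 2*g - 3) <-> m + 1 != 1 must hold; in canonical form it is (2*y <= -8 and 3*q <= 2*g - 9) <-> m != 0.
Then branch requires (4*y <= 8 and 3*q <= 2*g - 9) <-> m != 0; else branch requires (2*y <= -8 and 3*q <= 2*g - 9) <-> 3*g != -8.
Before the if: ((g > -15 -> y != -7) -> ((4*y <= 8 and 3*q <= 2*g - 9) <-> m != 0)) and ((not (g > -15 -> y != -7)) -> ((2*y <= -8 and 3*q <= 2*g - 9) <-> 3*g != -8))
Before q := g - 8: ((g > -15 -> y != -7) -> ((4*y <= 8 and g <= 15) <-> m != 0)) and ((not (g > -15 -> y != -7)) -> ((2*y <= -8 and g <= 15) <-> 3*g != -8))
Before g := m - 3: ((m > -12 -> y != -7) -> ((4*y <= 8 and m <= 18) <-> m != 0)) and ((not (m > -12 -> y != -7)) -> ((2*y <= -8 and m <= 18) <-> 3*m != 1))
The weakest precondition is ((m > -12 -> y != -7) -> ((4*y <= 8 and m <= 18) <-> m != 0)) and ((not (m > -12 -> y != -7)) -> ((2*y <= -8 and m <= 18) <-> 3*m != 1)).
Check whether (not (m != 0)) and y = 0 implies it.
Countermodel: at the initial state m = 0, y = 0, the precondition holds but the weakest precondition fails.
Answer: invalid


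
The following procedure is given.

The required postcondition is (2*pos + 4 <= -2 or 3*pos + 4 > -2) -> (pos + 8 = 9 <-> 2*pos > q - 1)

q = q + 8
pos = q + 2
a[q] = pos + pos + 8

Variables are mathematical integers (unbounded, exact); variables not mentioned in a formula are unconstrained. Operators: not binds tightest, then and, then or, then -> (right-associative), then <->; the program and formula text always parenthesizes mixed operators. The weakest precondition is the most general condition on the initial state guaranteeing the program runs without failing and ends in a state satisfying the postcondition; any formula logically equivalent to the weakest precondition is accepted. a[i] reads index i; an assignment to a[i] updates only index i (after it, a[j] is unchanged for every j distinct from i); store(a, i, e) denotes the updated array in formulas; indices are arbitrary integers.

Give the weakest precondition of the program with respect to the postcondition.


Working backward. After the program, the postcondition (2*pos + 4 <= -2 or 3*pos + 4 > -2) -> (pos + 8 = 9 <-> 2*pos > q - 1) must hold; in canonical form it is (2*pos <= -6 or 3*pos > -6) -> (pos = 1 <-> 2*pos > q - 1).
Before a[q] := pos + pos + 8: (2*pos <= -6 or 3*pos > -6) -> (pos = 1 <-> 2*pos > q - 1)
Before pos := q + 2: (2*q <= -10 or 3*q > -12) -> (q = -1 <-> q > -5)
Before q := q + 8: (2*q <= -26 or 3*q > -36) -> (q = -9 <-> q > -13)
Answer: WP = (2*q <= -26 or 3*q > -36) -> (q = -9 <-> q > -13)


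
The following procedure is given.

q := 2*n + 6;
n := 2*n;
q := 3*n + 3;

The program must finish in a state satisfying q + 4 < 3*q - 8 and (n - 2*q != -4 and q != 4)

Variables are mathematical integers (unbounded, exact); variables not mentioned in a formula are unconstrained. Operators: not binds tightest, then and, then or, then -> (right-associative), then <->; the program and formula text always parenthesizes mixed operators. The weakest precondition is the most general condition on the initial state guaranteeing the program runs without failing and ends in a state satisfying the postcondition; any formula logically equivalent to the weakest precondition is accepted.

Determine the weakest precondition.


Working backward. After the program, the postcondition q + 4 < 3*q - 8 and (n - 2*q != -4 and q != 4) must hold; in canonical form it is 2*q > 12 and n != 2*q - 4 and q != 4.
Before q := 3*n + 3: 6*n > 6 and 5*n != -2 and 3*n != 1
Before n := 2*n: 12*n > 6 and 10*n != -2 and 6*n != 1
Before q := 2*n + 6: 12*n > 6 and 10*n != -2 and 6*n != 1
Answer: WP = 12*n > 6 and 10*n != -2 and 6*n != 1


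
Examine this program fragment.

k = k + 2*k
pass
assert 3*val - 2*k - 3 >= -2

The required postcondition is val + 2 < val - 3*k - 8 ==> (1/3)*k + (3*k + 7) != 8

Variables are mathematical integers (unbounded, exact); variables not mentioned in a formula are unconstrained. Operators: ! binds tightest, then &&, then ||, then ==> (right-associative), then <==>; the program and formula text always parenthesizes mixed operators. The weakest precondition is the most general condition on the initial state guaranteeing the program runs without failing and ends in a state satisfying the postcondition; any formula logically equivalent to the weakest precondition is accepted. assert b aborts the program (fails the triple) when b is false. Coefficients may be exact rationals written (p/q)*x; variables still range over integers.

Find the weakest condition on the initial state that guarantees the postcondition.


Working backward. After the program, the postcondition val + 2 < val - 3*k - 8 ==> (1/3)*k + (3*k + 7) != 8 must hold; in canonical form it is 3*k < -10 ==> (10/3)*k != 1.
Before assert 3*val - 2*k - 3 >= -2: 3*val >= 2*k + 1 && (3*k < -10 ==> (10/3)*k != 1)
Before skip: 3*val >= 2*k + 1 && (3*k < -10 ==> (10/3)*k != 1)
Before k := k + 2*k: 3*val >= 6*k + 1 && (9*k < -10 ==> 10*k != 1)
Answer: WP = 3*val >= 6*k + 1 && (9*k < -10 ==> 10*k != 1)


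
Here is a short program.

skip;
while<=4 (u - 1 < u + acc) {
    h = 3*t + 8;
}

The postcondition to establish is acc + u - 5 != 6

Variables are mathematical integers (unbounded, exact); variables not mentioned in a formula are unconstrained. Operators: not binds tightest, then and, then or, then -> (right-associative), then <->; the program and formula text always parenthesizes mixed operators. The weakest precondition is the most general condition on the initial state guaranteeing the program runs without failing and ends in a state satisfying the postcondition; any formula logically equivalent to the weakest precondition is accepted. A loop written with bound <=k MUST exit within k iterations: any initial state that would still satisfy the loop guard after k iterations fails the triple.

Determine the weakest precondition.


Working backward. After the program, the postcondition acc + u - 5 != 6 must hold; in canonical form it is acc + u != 11.
Before the loop (bound <=4), unroll the exhaustion recursion (WP_0 = exit-now case; WP_j = one more guarded iteration, up to j = 4):
  WP_0: (not (acc > -1)) and acc + u != 11
  WP_1: (acc > -1 -> ((not (acc > -1)) and acc + u != 11)) and ((not (acc > -1)) -> acc + u != 11)
  WP_2: (acc > -1 -> ((acc > -1 -> ((not (acc > -1)) and acc + u != 11)) and ((not (acc > -1)) -> acc + u != 11))) and ((not (acc > -1)) -> acc + u != 11)
  WP_3: (acc > -1 -> ((acc > -1 -> ((acc > -1 -> ((not (acc > -1)) and acc + u != 11)) and ((not (acc > -1)) -> acc + u != 11))) and ((not (acc > -1)) -> acc + u != 11))) and ((not (acc > -1)) -> acc + u != 11)
  WP_4: (acc > -1 -> ((acc > -1 -> ((acc > -1 -> ((acc > -1 -> ((not (acc > -1)) and acc + u != 11)) and ((not (acc > -1)) -> acc + u != 11))) and ((not (acc > -1)) -> acc + u != 11))) and ((not (acc > -1)) -> acc + u != 11))) and ((not (acc > -1)) -> acc + u != 11)
So before the loop: (acc > -1 -> ((acc > -1 -> ((acc > -1 -> ((acc > -1 -> ((not (acc > -1)) and acc + u != 11)) and ((not (acc > -1)) -> acc + u != 11))) and ((not (acc > -1)) -> acc + u != 11))) and ((not (acc > -1)) -> acc + u != 11))) and ((not (acc > -1)) -> acc + u != 11)
Before skip: (acc > -1 -> ((acc > -1 -> ((acc > -1 -> ((acc > -1 -> ((not (acc > -1)) and acc + u != 11)) and ((not (acc > -1)) -> acc + u != 11))) and ((not (acc > -1)) -> acc + u != 11))) and ((not (acc > -1)) -> acc + u != 11))) and ((not (acc > -1)) -> acc + u != 11)
Answer: WP = (acc > -1 -> ((acc > -1 -> ((acc > -1 -> ((acc > -1 -> ((not (acc > -1)) and acc + u != 11)) and ((not (acc > -1)) -> acc + u != 11))) and ((not (acc > -1)) -> acc + u != 11))) and ((not (acc > -1)) -> acc + u != 11))) and ((not (acc > -1)) -> acc + u != 11)


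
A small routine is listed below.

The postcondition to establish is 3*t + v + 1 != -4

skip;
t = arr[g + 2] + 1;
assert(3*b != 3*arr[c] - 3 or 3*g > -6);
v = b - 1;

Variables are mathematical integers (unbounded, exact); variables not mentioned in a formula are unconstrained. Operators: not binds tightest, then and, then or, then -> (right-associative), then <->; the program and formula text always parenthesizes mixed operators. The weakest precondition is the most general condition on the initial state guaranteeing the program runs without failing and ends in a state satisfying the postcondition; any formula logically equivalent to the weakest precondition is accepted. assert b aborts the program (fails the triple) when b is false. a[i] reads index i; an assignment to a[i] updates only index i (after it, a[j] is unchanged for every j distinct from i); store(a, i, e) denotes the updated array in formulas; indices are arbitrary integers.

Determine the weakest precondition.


Working backward. After the program, the postcondition 3*t + v + 1 != -4 must hold; in canonical form it is 3*t + v != -5.
Before v := b - 1: b + 3*t != -4
Before assert 3*b != 3*arr[c] - 3 or 3*g > -6: (3*b != 3*arr[c] - 3 or 3*g > -6) and b + 3*t != -4
Before t := arr[g + 2] + 1: (3*b != 3*arr[c] - 3 or 3*g > -6) and 3*arr[g + 2] + b != -7
Before skip: (3*b != 3*arr[c] - 3 or 3*g > -6) and 3*arr[g + 2] + b != -7
Answer: WP = (3*b != 3*arr[c] - 3 or 3*g > -6) and 3*arr[g + 2] + b != -7
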